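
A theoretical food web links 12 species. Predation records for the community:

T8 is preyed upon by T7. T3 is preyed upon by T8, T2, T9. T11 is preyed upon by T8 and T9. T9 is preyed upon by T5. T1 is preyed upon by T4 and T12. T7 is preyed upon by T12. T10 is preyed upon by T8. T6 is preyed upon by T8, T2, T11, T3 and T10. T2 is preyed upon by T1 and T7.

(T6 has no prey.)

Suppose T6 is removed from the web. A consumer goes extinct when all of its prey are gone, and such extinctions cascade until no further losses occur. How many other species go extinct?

11

Remove T6.
Round 1: T11 (all prey gone), T3 (all prey gone), T10 (all prey gone) → extinct.
Round 2: T8 (all prey gone), T2 (all prey gone), T9 (all prey gone) → extinct.
Round 3: T5 (all prey gone), T1 (all prey gone), T7 (all prey gone) → extinct.
Round 4: T12 (all prey gone), T4 (all prey gone) → extinct.
No further losses. Total secondary extinctions: 11.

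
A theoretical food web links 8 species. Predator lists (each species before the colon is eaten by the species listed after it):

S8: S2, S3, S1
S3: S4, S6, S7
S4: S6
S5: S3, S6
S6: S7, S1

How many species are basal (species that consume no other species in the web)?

Basal species (no prey listed): S5, S8.
Count: 2.

2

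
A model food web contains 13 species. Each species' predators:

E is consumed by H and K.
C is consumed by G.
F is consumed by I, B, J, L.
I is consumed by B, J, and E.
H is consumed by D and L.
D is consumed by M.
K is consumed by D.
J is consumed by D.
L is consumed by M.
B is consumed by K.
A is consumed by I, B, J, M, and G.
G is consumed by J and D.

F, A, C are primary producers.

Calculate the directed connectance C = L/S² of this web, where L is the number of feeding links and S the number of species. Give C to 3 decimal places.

The web has S = 13 species and L = 24 feeding links.
C = L / S² = 24 / 169 = 0.1420 ≈ 0.142.

C = 0.142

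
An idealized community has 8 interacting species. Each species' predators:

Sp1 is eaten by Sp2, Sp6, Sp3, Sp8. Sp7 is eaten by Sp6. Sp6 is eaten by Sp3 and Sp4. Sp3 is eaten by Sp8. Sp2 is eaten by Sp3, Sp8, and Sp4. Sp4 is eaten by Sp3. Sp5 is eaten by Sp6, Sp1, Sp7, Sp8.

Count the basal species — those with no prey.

Basal species (no prey listed): Sp5.
Count: 1.

1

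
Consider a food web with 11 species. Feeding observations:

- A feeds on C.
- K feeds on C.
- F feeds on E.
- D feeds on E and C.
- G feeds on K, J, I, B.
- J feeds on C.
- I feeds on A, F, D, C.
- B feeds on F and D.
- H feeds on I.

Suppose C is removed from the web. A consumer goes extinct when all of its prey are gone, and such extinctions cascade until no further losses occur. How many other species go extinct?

3

Remove C.
Round 1: K (all prey gone), A (all prey gone), J (all prey gone) → extinct.
No further losses. Total secondary extinctions: 3.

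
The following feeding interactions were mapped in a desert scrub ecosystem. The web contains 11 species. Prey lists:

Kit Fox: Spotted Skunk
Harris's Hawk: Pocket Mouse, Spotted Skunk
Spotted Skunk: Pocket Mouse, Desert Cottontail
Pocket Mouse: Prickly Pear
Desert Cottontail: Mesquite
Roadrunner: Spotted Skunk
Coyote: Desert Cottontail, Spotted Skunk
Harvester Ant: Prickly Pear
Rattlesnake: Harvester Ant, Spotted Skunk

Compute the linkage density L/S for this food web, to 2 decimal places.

There are L = 13 links among S = 11 species.
L/S = 13/11 = 1.1818 ≈ 1.18.

L/S = 1.18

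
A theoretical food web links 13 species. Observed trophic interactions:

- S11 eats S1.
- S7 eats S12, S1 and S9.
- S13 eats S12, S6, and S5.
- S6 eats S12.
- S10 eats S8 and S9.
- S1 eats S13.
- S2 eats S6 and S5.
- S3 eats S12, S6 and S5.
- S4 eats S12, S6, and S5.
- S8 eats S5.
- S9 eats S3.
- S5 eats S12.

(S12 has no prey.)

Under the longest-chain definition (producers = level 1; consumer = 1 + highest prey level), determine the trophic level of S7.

S12 is a producer → level 1.
S6 eats S12 → level 2.
S3 eats S6 (level 2); other prey at levels: S12 1, S5 2 → level 3.
S9 eats S3 → level 4.
S7 eats S9 (level 4); other prey at levels: S12 1, S1 4 → level 5.

Trophic level 5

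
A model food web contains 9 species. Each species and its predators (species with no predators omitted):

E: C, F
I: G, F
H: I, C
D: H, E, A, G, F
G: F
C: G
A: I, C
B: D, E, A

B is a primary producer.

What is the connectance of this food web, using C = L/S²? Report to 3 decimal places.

C = 0.222

The web has S = 9 species and L = 18 feeding links.
C = L / S² = 18 / 81 = 0.2222 ≈ 0.222.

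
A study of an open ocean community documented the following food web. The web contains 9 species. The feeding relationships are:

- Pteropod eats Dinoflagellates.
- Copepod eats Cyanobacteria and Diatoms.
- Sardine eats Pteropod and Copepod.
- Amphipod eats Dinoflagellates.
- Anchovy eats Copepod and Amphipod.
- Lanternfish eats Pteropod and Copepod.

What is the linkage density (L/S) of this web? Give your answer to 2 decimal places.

L/S = 1.11

There are L = 10 links among S = 9 species.
L/S = 10/9 = 1.1111 ≈ 1.11.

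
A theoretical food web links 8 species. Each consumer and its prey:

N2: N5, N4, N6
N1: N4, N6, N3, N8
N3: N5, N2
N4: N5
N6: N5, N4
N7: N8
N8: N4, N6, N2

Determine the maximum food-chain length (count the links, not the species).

One longest chain: N5 → N4 → N6 → N2 → N8 → N7.
It has 6 species and 5 links.

5 links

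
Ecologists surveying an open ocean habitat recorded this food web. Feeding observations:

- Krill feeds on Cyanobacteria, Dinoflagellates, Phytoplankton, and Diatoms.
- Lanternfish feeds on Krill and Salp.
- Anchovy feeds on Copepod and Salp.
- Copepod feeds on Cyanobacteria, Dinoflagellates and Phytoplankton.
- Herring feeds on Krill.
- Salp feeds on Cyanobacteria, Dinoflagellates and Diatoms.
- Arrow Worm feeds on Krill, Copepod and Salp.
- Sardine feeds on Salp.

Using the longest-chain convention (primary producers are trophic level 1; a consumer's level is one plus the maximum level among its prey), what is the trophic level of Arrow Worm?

Diatoms is a producer → level 1.
Krill eats Diatoms (level 1); other prey at levels: Phytoplankton 1, Dinoflagellates 1, Cyanobacteria 1 → level 2.
Arrow Worm eats Krill (level 2); other prey at levels: Copepod 2, Salp 2 → level 3.

Trophic level 3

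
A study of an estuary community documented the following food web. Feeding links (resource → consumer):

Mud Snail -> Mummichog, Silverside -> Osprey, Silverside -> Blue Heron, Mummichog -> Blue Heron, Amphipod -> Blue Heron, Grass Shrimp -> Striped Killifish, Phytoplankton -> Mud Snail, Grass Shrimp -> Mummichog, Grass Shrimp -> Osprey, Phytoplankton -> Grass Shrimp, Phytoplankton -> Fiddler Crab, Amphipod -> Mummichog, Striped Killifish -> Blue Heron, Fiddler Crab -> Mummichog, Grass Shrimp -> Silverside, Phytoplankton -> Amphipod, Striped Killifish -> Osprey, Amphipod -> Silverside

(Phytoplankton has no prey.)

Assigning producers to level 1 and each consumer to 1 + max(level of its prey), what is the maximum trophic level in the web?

4

Producers (level 1): Phytoplankton.
Phytoplankton → Grass Shrimp → Silverside → Blue Heron gives Blue Heron level 4.
No species has a prey at level 4, so no species reaches level 5.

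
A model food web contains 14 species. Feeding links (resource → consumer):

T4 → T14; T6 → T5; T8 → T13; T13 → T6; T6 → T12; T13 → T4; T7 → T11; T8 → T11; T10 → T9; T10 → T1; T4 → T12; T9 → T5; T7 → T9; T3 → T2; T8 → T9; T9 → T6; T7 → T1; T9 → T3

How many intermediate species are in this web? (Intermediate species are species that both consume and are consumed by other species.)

5

Intermediate species (has both prey and predators): T13, T9, T3, T6, T4.
Count: 5.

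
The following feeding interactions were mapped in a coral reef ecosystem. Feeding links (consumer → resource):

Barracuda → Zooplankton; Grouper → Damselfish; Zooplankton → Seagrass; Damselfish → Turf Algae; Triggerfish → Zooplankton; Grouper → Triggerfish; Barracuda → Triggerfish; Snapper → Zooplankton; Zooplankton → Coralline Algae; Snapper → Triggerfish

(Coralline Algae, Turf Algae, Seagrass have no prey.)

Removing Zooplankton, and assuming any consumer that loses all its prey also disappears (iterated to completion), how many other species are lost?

3

Remove Zooplankton.
Round 1: Triggerfish (all prey gone) → extinct.
Round 2: Snapper (all prey gone), Barracuda (all prey gone) → extinct.
No further losses. Total secondary extinctions: 3.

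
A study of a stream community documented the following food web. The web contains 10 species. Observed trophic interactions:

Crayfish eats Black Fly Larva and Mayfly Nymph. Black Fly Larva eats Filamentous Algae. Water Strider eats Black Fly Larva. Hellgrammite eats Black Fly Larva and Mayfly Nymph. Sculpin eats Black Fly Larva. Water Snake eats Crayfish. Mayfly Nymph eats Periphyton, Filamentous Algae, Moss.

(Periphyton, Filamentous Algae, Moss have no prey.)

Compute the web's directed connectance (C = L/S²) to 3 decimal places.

The web has S = 10 species and L = 11 feeding links.
C = L / S² = 11 / 100 = 0.1100 ≈ 0.110.

C = 0.110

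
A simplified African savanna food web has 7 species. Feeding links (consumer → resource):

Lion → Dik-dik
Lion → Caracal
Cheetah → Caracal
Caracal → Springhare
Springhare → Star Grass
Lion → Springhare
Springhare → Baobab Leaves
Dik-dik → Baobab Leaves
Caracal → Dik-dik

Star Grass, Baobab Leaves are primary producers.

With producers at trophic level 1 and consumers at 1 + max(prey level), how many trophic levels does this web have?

4

Producers (level 1): Star Grass, Baobab Leaves.
Star Grass → Springhare → Caracal → Cheetah gives Cheetah level 4.
No species has a prey at level 4, so no species reaches level 5.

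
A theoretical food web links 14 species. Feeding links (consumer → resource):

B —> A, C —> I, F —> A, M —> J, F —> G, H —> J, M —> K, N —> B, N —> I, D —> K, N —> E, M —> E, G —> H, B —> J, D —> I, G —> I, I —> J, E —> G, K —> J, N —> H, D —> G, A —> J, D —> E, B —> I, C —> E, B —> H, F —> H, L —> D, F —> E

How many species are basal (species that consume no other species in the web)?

Basal species (no prey listed): J.
Count: 1.

1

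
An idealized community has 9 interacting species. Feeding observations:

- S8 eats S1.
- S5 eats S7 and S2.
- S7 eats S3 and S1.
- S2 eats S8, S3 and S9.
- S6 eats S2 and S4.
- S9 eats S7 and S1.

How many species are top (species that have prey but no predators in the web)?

Top species (has prey, but nothing eats it): S5, S6.
Count: 2.

2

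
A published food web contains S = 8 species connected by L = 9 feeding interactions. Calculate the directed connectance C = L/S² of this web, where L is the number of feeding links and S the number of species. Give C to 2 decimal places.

C = 0.14

The web has S = 8 species and L = 9 feeding links.
C = L / S² = 9 / 64 = 0.1406 ≈ 0.14.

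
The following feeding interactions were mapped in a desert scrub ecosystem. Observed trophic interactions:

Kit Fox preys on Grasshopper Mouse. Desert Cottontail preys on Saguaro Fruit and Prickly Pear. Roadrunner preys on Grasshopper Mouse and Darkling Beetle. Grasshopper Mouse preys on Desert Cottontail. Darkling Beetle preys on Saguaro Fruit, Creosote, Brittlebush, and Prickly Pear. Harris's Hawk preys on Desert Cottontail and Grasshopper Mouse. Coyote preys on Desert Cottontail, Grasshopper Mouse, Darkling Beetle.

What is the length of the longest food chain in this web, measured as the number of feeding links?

3 links

One longest chain: Prickly Pear → Desert Cottontail → Grasshopper Mouse → Kit Fox.
It has 4 species and 3 links.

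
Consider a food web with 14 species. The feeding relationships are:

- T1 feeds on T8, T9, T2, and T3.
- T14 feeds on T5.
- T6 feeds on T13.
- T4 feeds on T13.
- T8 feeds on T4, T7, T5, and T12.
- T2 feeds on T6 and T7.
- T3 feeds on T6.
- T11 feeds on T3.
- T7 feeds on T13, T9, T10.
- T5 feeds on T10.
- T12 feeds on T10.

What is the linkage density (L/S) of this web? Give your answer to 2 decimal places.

L/S = 1.43

There are L = 20 links among S = 14 species.
L/S = 20/14 = 1.4286 ≈ 1.43.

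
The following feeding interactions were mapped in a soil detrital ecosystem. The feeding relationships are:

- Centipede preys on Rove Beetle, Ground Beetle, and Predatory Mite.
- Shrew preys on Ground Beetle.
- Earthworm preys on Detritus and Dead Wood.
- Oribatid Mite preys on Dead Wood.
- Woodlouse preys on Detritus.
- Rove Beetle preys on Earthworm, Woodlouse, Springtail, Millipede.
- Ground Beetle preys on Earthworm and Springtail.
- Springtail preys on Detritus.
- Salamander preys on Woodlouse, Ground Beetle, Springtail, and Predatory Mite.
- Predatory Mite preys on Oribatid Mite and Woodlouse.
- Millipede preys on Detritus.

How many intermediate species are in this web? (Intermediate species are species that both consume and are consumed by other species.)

8

Intermediate species (has both prey and predators): Woodlouse, Oribatid Mite, Earthworm, Millipede, Springtail, Predatory Mite, Rove Beetle, Ground Beetle.
Count: 8.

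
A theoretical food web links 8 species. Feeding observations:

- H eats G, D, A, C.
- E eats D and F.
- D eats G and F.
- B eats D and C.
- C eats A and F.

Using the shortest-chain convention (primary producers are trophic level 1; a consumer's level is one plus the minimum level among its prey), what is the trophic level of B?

Trophic level 3

F is a producer → level 1.
D eats F → level 2.
B eats D → level 3.
No prey of B is below level 2, so 3 is the minimum.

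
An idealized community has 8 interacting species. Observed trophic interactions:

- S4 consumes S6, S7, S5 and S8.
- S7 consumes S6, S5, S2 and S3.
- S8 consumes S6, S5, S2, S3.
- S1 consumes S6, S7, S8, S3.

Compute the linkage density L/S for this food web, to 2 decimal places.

There are L = 16 links among S = 8 species.
L/S = 16/8 = 2.0000 ≈ 2.00.

L/S = 2.00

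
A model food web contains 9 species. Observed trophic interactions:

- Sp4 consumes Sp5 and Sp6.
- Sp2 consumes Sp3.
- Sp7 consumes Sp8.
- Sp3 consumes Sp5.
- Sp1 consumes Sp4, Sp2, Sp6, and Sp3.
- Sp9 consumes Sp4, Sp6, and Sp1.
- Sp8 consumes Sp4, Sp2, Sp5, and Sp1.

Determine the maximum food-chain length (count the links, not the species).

5 links

One longest chain: Sp5 → Sp3 → Sp2 → Sp1 → Sp8 → Sp7.
It has 6 species and 5 links.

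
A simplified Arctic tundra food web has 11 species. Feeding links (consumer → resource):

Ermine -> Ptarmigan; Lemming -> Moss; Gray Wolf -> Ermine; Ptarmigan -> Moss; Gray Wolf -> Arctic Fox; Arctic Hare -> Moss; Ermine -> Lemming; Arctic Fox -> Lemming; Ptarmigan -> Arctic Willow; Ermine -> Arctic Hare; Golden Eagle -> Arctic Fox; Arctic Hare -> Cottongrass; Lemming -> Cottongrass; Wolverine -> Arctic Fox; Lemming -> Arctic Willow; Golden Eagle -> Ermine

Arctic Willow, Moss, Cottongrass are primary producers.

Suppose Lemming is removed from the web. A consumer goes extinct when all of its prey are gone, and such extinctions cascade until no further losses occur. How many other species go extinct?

Remove Lemming.
Round 1: Arctic Fox (all prey gone) → extinct.
Round 2: Wolverine (all prey gone) → extinct.
No further losses. Total secondary extinctions: 2.

2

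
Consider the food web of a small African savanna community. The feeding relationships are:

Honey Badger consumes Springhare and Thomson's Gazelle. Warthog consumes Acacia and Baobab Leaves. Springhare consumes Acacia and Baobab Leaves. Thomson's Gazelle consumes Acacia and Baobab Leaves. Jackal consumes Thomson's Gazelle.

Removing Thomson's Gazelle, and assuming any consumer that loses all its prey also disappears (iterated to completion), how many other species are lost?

Remove Thomson's Gazelle.
Round 1: Jackal (all prey gone) → extinct.
No further losses. Total secondary extinctions: 1.

1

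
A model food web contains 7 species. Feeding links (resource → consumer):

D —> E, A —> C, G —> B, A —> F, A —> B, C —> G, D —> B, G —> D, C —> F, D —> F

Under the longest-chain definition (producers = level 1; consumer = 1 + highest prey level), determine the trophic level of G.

Trophic level 3

A is a producer → level 1.
C eats A → level 2.
G eats C → level 3.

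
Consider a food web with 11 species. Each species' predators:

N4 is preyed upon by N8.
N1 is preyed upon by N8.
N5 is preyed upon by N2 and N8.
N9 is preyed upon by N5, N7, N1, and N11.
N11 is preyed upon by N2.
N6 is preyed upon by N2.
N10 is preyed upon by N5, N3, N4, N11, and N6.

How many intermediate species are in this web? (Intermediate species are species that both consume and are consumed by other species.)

Intermediate species (has both prey and predators): N11, N5, N6, N1, N4.
Count: 5.

5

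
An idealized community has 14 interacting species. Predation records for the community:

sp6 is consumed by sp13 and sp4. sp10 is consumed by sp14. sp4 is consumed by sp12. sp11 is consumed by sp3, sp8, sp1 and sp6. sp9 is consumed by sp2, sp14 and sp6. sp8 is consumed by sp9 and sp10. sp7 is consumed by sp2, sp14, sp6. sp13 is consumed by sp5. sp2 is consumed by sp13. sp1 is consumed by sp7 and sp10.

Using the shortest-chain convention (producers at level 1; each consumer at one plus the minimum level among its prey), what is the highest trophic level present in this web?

Producers (level 1): sp11.
Following each consumer down to its lowest-level prey: sp11 → sp8 → sp9 → sp14 (levels 1 through 4).
All prey of sp14 (sp9 3, sp7 3, sp10 3) are at level 3 or above, so sp14 is at level 1 + 3 = 4.
Every consumer has at least one prey at level 3 or below, so none exceeds level 4.

4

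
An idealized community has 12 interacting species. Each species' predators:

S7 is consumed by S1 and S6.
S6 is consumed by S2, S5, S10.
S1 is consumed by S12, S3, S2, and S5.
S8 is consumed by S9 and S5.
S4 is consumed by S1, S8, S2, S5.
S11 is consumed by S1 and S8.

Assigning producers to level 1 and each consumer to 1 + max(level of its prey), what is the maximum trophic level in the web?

Producers (level 1): S7, S11, S4.
S7 → S1 → S5 gives S5 level 3.
No species has a prey at level 3, so no species reaches level 4.

3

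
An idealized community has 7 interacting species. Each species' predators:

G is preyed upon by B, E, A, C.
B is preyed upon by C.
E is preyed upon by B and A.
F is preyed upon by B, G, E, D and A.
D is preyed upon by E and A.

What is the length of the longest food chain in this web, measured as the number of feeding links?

One longest chain: F → G → E → B → C.
It has 5 species and 4 links.

4 links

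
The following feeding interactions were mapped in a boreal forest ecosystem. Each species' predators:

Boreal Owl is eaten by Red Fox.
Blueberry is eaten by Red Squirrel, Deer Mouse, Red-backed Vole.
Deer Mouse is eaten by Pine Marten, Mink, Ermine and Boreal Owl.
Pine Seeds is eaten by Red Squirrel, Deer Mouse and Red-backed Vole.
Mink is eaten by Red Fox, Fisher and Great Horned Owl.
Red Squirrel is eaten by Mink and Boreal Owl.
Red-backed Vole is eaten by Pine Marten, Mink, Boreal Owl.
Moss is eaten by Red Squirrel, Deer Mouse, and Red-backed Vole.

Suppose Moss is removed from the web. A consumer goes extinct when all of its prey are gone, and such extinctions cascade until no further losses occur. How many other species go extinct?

Remove Moss.
Every predator of it retains at least one other prey: Red-backed Vole still has Pine Seeds, Blueberry; Deer Mouse still has Pine Seeds, Blueberry; Red Squirrel still has Pine Seeds, Blueberry.
No consumer loses all prey, so no secondary extinctions occur.

0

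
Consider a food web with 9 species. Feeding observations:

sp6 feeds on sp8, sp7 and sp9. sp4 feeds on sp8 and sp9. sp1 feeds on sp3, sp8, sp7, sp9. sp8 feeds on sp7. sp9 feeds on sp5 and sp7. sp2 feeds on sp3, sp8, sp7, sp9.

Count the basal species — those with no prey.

Basal species (no prey listed): sp5, sp7, sp3.
Count: 3.

3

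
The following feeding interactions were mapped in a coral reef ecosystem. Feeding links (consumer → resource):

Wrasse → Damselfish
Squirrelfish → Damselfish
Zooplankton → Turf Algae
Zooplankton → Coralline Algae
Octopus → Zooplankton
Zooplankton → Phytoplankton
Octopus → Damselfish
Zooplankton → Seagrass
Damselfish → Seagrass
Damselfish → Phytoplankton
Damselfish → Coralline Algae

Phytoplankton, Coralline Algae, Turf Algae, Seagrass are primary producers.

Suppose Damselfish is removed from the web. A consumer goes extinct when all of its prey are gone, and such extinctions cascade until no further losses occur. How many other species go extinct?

2

Remove Damselfish.
Round 1: Wrasse (all prey gone), Squirrelfish (all prey gone) → extinct.
No further losses. Total secondary extinctions: 2.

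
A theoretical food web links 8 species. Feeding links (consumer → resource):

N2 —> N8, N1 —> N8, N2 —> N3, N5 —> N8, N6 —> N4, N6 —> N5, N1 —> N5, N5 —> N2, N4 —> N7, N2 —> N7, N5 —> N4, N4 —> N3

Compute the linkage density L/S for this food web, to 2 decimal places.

There are L = 12 links among S = 8 species.
L/S = 12/8 = 1.5000 ≈ 1.50.

L/S = 1.50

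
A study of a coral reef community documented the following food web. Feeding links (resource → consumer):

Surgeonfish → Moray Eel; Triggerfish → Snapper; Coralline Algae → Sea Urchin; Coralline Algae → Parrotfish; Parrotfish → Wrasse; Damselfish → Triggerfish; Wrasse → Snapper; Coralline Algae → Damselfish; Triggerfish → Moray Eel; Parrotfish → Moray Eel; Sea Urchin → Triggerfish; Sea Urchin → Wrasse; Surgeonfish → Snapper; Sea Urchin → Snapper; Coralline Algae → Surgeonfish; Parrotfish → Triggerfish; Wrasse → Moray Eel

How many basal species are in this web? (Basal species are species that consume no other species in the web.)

1

Basal species (no prey listed): Coralline Algae.
Count: 1.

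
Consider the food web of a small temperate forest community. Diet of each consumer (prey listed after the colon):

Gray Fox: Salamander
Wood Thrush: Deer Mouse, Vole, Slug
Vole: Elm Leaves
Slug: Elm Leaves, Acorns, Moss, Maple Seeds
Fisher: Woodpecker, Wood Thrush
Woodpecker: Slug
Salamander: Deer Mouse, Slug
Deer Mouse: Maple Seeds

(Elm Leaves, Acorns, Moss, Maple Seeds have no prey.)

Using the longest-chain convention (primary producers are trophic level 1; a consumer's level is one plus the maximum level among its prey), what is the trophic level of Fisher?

Trophic level 4

Elm Leaves is a producer → level 1.
Slug eats Elm Leaves (level 1); other prey at levels: Acorns 1, Moss 1, Maple Seeds 1 → level 2.
Woodpecker eats Slug → level 3.
Fisher eats Woodpecker (level 3); other prey at levels: Wood Thrush 3 → level 4.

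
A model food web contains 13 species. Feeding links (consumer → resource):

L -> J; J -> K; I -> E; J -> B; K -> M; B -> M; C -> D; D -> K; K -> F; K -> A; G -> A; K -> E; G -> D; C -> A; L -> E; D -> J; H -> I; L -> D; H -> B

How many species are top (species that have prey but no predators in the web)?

4

Top species (has prey, but nothing eats it): H, L, G, C.
Count: 4.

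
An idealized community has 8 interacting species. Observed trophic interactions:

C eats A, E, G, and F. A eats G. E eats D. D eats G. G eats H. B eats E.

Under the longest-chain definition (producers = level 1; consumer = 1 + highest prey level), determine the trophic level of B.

Trophic level 5

H is a producer → level 1.
G eats H → level 2.
D eats G → level 3.
E eats D → level 4.
B eats E → level 5.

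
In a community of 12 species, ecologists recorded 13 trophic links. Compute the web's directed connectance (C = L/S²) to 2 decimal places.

C = 0.09

The web has S = 12 species and L = 13 feeding links.
C = L / S² = 13 / 144 = 0.0903 ≈ 0.09.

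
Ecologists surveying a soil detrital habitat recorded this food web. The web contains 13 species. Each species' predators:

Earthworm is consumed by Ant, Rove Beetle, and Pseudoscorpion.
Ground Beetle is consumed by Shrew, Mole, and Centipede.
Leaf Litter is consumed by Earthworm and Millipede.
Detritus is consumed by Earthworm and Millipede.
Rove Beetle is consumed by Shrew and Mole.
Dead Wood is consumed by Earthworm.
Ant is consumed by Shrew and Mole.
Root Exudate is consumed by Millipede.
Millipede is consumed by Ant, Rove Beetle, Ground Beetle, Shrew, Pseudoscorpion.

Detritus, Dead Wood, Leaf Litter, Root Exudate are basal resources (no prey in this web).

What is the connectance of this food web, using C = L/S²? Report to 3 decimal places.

The web has S = 13 species and L = 21 feeding links.
C = L / S² = 21 / 169 = 0.1243 ≈ 0.124.

C = 0.124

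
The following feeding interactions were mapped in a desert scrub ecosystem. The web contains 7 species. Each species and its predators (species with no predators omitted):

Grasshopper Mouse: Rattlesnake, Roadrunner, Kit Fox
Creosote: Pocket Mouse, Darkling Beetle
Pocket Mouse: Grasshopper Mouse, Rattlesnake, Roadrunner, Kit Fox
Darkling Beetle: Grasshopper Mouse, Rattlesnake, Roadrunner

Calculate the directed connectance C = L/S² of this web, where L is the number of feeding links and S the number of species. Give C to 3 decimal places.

The web has S = 7 species and L = 12 feeding links.
C = L / S² = 12 / 49 = 0.2449 ≈ 0.245.

C = 0.245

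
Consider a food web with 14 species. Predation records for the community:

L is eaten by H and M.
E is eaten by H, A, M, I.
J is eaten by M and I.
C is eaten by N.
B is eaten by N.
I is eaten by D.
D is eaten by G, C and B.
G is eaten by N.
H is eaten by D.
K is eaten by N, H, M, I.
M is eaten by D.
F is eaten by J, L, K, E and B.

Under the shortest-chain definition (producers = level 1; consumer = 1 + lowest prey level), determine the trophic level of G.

F is a producer → level 1.
E eats F → level 2.
I eats E → level 3.
D eats I → level 4.
G eats D → level 5.
No prey of G is below level 4, so 5 is the minimum.

Trophic level 5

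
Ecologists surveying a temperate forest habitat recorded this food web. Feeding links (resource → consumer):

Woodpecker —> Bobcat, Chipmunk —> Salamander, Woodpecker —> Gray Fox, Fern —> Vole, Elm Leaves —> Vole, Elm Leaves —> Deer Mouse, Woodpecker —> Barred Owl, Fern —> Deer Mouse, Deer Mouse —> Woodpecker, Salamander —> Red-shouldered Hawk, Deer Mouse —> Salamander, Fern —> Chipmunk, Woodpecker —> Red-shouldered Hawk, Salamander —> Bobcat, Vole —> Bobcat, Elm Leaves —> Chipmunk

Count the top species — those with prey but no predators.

4

Top species (has prey, but nothing eats it): Red-shouldered Hawk, Bobcat, Gray Fox, Barred Owl.
Count: 4.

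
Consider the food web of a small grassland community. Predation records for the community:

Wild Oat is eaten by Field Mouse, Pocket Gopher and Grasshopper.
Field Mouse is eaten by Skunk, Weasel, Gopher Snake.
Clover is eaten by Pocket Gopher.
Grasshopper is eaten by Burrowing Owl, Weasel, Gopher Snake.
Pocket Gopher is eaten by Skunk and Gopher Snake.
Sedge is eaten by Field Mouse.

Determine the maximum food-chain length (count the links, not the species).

One longest chain: Wild Oat → Field Mouse → Weasel.
It has 3 species and 2 links.

2 links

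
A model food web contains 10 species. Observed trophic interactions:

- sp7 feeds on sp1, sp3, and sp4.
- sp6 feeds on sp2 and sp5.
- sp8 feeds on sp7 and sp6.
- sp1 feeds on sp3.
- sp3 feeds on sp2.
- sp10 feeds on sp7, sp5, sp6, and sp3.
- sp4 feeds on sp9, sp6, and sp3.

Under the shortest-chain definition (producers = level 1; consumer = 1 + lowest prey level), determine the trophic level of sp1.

sp2 is a producer → level 1.
sp3 eats sp2 → level 2.
sp1 eats sp3 → level 3.
No prey of sp1 is below level 2, so 3 is the minimum.

Trophic level 3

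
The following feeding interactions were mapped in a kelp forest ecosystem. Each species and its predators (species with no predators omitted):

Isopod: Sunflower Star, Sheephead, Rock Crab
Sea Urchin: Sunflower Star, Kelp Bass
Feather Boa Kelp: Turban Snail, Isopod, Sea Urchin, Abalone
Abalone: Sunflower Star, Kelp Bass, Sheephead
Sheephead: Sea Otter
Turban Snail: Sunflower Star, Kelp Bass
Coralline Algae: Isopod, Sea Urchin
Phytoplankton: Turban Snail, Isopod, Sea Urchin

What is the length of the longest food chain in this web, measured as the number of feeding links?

One longest chain: Phytoplankton → Isopod → Sheephead → Sea Otter.
It has 4 species and 3 links.

3 links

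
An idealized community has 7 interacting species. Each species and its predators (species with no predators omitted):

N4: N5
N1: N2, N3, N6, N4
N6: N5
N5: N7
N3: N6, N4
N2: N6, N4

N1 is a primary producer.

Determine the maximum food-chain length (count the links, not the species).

One longest chain: N1 → N2 → N6 → N5 → N7.
It has 5 species and 4 links.

4 links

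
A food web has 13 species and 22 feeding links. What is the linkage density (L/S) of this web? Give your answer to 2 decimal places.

L/S = 1.69

There are L = 22 links among S = 13 species.
L/S = 22/13 = 1.6923 ≈ 1.69.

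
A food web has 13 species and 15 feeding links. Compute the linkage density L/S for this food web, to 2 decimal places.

L/S = 1.15

There are L = 15 links among S = 13 species.
L/S = 15/13 = 1.1538 ≈ 1.15.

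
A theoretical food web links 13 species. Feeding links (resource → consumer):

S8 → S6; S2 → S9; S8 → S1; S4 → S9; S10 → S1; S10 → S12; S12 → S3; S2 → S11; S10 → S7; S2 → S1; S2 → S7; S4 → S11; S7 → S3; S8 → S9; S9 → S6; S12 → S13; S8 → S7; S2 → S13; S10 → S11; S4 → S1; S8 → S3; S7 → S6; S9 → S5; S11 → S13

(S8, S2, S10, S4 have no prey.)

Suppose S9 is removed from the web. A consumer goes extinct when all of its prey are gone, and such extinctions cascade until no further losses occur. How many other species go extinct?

Remove S9.
Round 1: S5 (all prey gone) → extinct.
No further losses. Total secondary extinctions: 1.

1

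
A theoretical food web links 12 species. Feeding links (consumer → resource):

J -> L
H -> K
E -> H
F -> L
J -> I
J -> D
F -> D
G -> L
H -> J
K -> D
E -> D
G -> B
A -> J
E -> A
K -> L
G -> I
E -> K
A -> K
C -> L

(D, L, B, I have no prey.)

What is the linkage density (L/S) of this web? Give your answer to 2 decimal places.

L/S = 1.58

There are L = 19 links among S = 12 species.
L/S = 19/12 = 1.5833 ≈ 1.58.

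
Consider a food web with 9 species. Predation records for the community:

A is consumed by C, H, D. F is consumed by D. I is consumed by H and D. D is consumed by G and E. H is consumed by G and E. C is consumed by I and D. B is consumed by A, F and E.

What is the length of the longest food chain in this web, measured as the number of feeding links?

One longest chain: B → A → C → I → D → E.
It has 6 species and 5 links.

5 links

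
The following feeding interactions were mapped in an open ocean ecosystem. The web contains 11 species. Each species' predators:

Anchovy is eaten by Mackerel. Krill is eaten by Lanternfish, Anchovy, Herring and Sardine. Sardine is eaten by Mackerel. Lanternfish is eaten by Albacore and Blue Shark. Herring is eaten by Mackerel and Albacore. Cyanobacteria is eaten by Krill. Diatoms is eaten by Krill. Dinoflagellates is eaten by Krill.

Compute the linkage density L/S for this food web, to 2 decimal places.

L/S = 1.18

There are L = 13 links among S = 11 species.
L/S = 13/11 = 1.1818 ≈ 1.18.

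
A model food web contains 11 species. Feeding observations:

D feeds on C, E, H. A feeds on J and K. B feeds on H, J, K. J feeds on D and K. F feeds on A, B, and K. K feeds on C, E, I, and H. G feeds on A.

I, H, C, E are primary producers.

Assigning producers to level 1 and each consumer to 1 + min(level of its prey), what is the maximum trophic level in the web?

4

Producers (level 1): I, H, C, E.
Following each consumer down to its lowest-level prey: I → K → A → G (levels 1 through 4).
All prey of G (A 3) are at level 3 or above, so G is at level 1 + 3 = 4.
Every consumer has at least one prey at level 3 or below, so none exceeds level 4.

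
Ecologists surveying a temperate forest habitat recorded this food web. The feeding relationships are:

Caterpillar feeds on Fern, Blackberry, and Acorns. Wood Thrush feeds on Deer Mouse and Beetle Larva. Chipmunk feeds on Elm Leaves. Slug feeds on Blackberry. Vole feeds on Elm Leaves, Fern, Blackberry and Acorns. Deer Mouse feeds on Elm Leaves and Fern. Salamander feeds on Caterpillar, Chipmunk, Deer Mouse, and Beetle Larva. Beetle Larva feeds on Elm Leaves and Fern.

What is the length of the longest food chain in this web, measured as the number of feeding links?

2 links

One longest chain: Elm Leaves → Deer Mouse → Wood Thrush.
It has 3 species and 2 links.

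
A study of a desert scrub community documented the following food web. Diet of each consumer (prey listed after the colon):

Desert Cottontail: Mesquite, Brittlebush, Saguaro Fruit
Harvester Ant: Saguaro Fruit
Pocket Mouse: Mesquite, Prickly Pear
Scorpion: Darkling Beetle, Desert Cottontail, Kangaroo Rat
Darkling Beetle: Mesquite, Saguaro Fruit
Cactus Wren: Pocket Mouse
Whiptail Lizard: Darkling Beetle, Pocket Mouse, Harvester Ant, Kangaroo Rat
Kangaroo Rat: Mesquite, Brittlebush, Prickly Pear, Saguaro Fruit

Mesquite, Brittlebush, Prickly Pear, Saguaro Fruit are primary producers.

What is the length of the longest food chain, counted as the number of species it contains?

3 species

One longest chain: Mesquite → Pocket Mouse → Cactus Wren.
It has 3 species and 2 links.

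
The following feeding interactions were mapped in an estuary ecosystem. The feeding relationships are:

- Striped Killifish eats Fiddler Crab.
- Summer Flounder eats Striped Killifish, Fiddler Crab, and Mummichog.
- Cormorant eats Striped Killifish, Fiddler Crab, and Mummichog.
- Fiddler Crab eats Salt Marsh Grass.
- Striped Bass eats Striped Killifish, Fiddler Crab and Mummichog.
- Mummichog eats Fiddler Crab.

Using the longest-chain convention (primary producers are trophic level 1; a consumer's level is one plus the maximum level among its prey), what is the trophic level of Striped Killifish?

Salt Marsh Grass is a producer → level 1.
Fiddler Crab eats Salt Marsh Grass → level 2.
Striped Killifish eats Fiddler Crab → level 3.

Trophic level 3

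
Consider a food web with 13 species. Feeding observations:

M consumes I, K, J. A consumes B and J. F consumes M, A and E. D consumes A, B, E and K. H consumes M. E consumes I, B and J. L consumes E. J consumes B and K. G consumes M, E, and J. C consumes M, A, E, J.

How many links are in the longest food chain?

3 links

One longest chain: K → J → E → C.
It has 4 species and 3 links.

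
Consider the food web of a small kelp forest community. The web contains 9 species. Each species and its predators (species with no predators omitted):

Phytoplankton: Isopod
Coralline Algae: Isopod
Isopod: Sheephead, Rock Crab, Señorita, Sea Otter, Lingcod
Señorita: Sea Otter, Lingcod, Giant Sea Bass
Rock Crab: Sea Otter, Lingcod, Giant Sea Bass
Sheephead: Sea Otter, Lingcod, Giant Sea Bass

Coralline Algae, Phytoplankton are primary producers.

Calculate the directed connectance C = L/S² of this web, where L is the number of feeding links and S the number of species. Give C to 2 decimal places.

The web has S = 9 species and L = 16 feeding links.
C = L / S² = 16 / 81 = 0.1975 ≈ 0.20.

C = 0.20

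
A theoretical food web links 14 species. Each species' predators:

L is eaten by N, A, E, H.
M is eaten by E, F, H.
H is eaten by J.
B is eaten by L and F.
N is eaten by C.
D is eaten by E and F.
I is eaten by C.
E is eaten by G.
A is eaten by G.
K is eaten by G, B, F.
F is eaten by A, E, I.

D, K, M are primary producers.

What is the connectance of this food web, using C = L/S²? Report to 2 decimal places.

C = 0.11

The web has S = 14 species and L = 22 feeding links.
C = L / S² = 22 / 196 = 0.1122 ≈ 0.11.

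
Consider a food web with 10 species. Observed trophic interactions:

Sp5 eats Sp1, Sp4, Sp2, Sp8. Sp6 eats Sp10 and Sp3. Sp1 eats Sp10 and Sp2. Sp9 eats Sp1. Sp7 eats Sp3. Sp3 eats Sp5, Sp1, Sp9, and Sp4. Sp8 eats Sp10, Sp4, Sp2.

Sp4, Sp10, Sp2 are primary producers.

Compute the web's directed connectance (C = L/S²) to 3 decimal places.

C = 0.170

The web has S = 10 species and L = 17 feeding links.
C = L / S² = 17 / 100 = 0.1700 ≈ 0.170.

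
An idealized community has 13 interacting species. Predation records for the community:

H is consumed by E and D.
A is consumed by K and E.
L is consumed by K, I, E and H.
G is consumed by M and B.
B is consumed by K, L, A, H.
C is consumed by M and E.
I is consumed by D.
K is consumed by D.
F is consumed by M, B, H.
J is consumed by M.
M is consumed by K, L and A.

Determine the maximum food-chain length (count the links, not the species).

4 links

One longest chain: F → B → A → K → D.
It has 5 species and 4 links.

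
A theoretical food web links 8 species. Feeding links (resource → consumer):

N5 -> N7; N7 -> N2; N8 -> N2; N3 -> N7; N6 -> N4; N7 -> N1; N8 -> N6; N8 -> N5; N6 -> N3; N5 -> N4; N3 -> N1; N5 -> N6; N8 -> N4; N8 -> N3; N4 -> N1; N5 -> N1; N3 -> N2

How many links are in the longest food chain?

One longest chain: N8 → N5 → N6 → N3 → N7 → N2.
It has 6 species and 5 links.

5 links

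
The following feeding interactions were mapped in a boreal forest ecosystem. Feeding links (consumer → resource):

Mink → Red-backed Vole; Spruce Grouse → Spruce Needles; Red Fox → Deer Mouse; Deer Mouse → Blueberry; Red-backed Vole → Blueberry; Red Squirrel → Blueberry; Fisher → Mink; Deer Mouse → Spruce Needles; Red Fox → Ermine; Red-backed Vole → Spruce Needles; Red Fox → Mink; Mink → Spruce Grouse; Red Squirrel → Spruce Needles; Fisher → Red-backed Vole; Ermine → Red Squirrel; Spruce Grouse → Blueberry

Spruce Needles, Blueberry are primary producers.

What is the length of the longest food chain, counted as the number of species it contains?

4 species

One longest chain: Spruce Needles → Spruce Grouse → Mink → Red Fox.
It has 4 species and 3 links.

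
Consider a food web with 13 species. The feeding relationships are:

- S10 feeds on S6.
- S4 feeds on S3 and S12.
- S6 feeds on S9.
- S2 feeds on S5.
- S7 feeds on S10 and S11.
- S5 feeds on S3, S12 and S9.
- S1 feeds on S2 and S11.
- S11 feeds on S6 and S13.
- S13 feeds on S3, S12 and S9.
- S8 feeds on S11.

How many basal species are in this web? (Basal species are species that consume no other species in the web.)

Basal species (no prey listed): S9, S3, S12.
Count: 3.

3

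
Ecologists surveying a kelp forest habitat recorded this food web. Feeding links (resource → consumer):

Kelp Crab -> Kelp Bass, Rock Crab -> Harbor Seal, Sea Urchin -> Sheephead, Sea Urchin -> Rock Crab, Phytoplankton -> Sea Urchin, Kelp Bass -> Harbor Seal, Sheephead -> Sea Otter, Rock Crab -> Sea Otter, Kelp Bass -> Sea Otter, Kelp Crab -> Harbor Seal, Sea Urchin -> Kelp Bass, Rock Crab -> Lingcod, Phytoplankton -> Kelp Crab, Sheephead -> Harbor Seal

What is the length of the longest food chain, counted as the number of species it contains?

4 species

One longest chain: Phytoplankton → Kelp Crab → Kelp Bass → Sea Otter.
It has 4 species and 3 links.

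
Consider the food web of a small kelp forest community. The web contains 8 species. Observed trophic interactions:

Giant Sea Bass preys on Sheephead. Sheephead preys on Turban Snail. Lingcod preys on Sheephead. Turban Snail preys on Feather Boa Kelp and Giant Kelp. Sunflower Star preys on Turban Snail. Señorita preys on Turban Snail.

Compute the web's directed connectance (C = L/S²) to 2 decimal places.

C = 0.11

The web has S = 8 species and L = 7 feeding links.
C = L / S² = 7 / 64 = 0.1094 ≈ 0.11.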